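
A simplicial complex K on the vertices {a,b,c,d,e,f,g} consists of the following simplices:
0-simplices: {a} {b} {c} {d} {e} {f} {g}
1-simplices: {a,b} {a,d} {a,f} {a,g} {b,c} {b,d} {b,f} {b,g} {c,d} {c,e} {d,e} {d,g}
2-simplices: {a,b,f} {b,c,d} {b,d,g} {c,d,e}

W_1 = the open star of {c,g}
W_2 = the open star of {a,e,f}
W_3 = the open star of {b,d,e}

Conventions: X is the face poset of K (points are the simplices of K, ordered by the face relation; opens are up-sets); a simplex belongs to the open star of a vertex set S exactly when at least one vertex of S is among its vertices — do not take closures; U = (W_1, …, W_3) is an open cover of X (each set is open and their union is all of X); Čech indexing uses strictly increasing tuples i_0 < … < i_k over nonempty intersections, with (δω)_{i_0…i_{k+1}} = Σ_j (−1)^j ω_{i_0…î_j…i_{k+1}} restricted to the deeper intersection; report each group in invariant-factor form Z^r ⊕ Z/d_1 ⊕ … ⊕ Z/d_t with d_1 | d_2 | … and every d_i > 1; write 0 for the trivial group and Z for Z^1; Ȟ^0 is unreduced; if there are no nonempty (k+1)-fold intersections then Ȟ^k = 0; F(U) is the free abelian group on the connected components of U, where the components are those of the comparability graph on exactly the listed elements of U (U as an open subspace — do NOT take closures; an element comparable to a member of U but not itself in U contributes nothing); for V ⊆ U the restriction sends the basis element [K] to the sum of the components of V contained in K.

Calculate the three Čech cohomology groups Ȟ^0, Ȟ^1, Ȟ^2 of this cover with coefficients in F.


cover nerve:
  W1={{c},{g},{a,g},{b,c},{b,g},{c,d},{c,e},{d,g},{b,c,d},{b,d,g},{c,d,e}} W2={{a},{e},{f},{a,b},{a,d},{a,f},{a,g},{b,f},{c,e},{d,e},{a,b,f},{c,d,e}} W3={{b},{d},{e},{a,b},{a,d},{b,c},{b,d},{b,f},{b,g},{c,d},{c,e},{d,e},{d,g},{a,b,f},{b,c,d},{b,d,g},{c,d,e}}
  W12={{a,g},{c,e},{c,d,e}} W13={{b,c},{b,g},{c,d},{c,e},{d,g},{b,c,d},{b,d,g},{c,d,e}} W23={{e},{a,b},{a,d},{b,f},{c,e},{d,e},{a,b,f},{c,d,e}}
  W123={{c,e},{c,d,e}}
components per intersection:
  W1: {{c},{b,c},{c,d},{c,e},{b,c,d},{c,d,e}} {{g},{a,g},{b,g},{d,g},{b,d,g}}
  W2: {{a},{f},{a,b},{a,d},{a,f},{a,g},{b,f},{a,b,f}} {{e},{c,e},{d,e},{c,d,e}}
  W3: {{b},{d},{e},{a,b},{a,d},{b,c},{b,d},{b,f},{b,g},{c,d},{c,e},{d,e},{d,g},{a,b,f},{b,c,d},{b,d,g},{c,d,e}}
  W12: {{a,g}} {{c,e},{c,d,e}}
  W13: {{b,c},{c,d},{c,e},{b,c,d},{c,d,e}} {{b,g},{d,g},{b,d,g}}
  W23: {{e},{c,e},{d,e},{c,d,e}} {{a,b},{b,f},{a,b,f}} {{a,d}}
  W123: {{c,e},{c,d,e}}
C dims 5,7,1; δ0: rk 4, SNF 1^4; δ1: rk 1, SNF 1^1
Ȟ^0: (5−4)−0=1 ⇒ Z
Ȟ^1: (7−1)−4=2 ⇒ Z^2
Ȟ^2: (1−0)−1=0 ⇒ 0

Ȟ^0 = Z; Ȟ^1 = Z^2; Ȟ^2 = 0


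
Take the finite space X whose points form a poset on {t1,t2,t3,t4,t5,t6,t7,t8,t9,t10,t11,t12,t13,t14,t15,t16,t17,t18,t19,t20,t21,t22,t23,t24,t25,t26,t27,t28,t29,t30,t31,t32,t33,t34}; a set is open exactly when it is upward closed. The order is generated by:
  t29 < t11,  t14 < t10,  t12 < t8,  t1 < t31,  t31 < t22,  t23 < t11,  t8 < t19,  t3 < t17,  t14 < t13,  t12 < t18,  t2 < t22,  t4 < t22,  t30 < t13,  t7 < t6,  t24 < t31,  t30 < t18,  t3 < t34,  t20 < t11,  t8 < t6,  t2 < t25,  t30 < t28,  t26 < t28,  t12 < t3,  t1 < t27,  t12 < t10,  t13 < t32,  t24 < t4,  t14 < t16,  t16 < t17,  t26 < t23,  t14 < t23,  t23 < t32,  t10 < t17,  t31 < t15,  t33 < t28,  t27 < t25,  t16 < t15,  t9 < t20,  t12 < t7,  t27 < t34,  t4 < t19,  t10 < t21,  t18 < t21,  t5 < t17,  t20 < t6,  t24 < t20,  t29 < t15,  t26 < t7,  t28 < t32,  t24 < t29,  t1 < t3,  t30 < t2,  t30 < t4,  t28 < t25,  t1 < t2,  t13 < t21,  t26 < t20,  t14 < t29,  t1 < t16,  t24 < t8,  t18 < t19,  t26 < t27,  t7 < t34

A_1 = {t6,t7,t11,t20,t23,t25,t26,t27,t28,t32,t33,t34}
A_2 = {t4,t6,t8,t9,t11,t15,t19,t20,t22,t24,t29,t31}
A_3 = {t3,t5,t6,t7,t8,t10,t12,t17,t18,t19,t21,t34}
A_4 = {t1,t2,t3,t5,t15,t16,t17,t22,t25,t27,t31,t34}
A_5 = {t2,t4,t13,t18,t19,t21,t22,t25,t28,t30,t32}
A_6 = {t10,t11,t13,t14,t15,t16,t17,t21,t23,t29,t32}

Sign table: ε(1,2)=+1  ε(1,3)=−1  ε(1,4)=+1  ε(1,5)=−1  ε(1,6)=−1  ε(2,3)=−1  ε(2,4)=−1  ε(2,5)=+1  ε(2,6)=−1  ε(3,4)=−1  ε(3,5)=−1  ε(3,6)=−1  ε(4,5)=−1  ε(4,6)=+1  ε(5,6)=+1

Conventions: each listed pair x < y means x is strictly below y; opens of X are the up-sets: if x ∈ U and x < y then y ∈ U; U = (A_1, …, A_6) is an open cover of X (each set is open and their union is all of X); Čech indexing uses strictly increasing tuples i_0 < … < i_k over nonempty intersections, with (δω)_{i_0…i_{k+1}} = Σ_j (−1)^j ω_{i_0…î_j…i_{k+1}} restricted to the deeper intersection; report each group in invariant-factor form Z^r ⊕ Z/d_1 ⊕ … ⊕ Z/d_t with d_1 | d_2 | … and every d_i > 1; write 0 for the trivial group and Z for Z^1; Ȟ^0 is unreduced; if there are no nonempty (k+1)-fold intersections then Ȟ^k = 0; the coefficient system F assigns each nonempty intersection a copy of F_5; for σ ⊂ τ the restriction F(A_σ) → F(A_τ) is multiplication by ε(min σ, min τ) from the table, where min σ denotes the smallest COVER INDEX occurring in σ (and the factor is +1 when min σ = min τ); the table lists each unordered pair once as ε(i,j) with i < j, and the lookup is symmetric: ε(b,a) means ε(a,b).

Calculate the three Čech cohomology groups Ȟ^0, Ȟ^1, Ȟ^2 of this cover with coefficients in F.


Ȟ^0 ≅ 0, Ȟ^1 ≅ 0, Ȟ^2 ≅ Z/5

nerve simplices:
  A12={t6,t11,t20} A13={t6,t7,t34} A14={t25,t27,t34} A15={t25,t28,t32} A16={t11,t23,t32} A23={t6,t8,t19} A24={t15,t22,t31} A25={t4,t19,t22} A26={t11,t15,t29} A34={t3,t5,t17,t34} A35={t18,t19,t21} A36={t10,t17,t21} A45={t2,t22,t25} A46={t15,t16,t17} A56={t13,t21,t32}
  A123={t6} A126={t11} A134={t34} A145={t25} A156={t32} A235={t19} A245={t22} A246={t15} A346={t17} A356={t21}
C dims 6,15,10; δ0: rk_F5 6; δ1: rk_F5 9
degree 0: 6−6−0 = 0 → Ȟ^0 ≅ 0
degree 1: 15−9−6 = 0 → Ȟ^1 ≅ 0
degree 2: 10−0−9 = 1 → Ȟ^2 ≅ Z/5


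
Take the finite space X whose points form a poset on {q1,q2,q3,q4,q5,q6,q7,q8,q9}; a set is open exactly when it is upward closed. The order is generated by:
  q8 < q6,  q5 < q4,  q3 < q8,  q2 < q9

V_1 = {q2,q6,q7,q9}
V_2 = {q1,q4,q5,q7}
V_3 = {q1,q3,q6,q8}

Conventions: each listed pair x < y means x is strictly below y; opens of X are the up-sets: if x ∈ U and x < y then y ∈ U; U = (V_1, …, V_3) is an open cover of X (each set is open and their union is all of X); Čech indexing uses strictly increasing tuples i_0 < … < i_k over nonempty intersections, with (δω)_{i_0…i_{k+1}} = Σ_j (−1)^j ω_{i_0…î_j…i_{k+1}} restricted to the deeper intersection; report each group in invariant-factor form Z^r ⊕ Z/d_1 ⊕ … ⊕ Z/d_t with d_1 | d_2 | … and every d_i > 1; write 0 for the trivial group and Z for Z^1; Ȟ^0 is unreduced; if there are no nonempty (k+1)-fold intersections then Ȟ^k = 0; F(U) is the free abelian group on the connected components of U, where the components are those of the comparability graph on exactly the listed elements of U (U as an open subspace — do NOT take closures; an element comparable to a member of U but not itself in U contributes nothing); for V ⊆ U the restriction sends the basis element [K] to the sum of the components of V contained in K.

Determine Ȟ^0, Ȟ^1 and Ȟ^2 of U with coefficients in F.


nerve of the cover:
  V12={q7} V13={q6} V23={q1}
components per intersection:
  V1: {q2,q9} {q6} {q7}
  V2: {q1} {q4,q5} {q7}
  V3: {q1} {q3,q6,q8}
  V12: {q7}
  V13: {q6}
  V23: {q1}
C dims 8,3; δ0: rk 3, SNF 1^3
Ȟ^0 = (8 − 3) − 0 = 5, so Ȟ^0 ≅ Z^5
Ȟ^1 = (3 − 0) − 3 = 0, so Ȟ^1 ≅ 0
Ȟ^2 = (0 − 0) − 0 = 0, so Ȟ^2 ≅ 0

Ȟ^0 = Z^5,  Ȟ^1 = 0,  Ȟ^2 = 0


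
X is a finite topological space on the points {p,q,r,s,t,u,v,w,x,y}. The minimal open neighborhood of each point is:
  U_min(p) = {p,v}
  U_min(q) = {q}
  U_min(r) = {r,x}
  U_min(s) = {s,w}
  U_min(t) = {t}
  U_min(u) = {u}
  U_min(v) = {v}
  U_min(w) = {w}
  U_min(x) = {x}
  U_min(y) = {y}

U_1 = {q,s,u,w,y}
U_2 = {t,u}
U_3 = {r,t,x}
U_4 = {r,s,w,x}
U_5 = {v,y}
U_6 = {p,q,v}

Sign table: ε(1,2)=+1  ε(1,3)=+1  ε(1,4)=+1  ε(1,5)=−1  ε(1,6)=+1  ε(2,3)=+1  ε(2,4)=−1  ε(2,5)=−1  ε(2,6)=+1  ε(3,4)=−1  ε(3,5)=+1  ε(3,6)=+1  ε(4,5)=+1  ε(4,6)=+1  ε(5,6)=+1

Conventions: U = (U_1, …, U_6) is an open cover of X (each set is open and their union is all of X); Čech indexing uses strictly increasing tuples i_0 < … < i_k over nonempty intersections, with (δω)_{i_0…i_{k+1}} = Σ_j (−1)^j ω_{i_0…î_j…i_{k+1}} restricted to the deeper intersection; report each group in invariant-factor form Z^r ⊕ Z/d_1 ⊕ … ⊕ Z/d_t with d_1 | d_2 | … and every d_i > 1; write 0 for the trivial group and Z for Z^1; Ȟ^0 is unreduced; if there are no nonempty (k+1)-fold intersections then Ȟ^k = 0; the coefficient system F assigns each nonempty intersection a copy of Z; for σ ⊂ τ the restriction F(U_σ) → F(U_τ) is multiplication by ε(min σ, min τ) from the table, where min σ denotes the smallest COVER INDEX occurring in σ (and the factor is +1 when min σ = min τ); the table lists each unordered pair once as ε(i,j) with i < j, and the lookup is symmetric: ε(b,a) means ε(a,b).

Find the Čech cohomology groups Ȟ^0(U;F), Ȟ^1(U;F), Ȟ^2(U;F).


nonempty intersections:
  U12={u} U14={s,w} U15={y} U16={q} U23={t} U34={r,x} U56={v}
C dims 6,7; δ0: rk 6, SNF 1^5·2
Ȟ^0: (6−6)−0=0 ⇒ 0
Ȟ^1: (7−0)−6=1 plus torsion [2] ⇒ Z ⊕ Z/2
Ȟ^2: (0−0)−0=0 ⇒ 0

Ȟ^0 ≅ 0, Ȟ^1 ≅ Z ⊕ Z/2 and Ȟ^2 ≅ 0


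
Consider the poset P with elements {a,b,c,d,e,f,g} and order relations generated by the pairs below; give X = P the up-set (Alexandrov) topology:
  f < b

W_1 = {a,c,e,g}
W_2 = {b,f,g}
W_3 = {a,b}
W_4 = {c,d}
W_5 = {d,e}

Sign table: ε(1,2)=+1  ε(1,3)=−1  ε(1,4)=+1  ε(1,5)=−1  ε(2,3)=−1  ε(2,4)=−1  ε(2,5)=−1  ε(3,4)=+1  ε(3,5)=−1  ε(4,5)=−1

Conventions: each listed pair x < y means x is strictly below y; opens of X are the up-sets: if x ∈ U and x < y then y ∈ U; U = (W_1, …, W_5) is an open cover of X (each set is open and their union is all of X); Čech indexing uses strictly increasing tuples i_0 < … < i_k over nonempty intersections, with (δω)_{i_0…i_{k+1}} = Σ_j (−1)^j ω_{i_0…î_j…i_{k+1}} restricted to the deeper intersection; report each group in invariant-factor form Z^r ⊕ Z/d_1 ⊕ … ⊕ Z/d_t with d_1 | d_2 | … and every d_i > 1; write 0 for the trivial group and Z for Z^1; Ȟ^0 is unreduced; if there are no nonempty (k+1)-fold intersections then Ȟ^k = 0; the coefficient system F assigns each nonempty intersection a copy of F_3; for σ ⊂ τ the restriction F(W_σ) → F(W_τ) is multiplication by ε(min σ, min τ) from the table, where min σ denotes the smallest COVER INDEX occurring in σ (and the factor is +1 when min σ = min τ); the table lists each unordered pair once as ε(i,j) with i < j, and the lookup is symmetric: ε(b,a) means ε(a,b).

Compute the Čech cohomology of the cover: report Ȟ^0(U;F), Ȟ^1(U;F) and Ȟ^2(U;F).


Ȟ^0 ≅ Z/3, Ȟ^1 ≅ Z/3 ⊕ Z/3 and Ȟ^2 ≅ 0

nerve of the cover:
  W12={g} W13={a} W14={c} W15={e} W23={b} W45={d}
C dims 5,6; δ0: rk_F3 4
Ȟ^0 = (5 − 4) − 0 = 1, so Ȟ^0 ≅ Z/3
Ȟ^1 = (6 − 0) − 4 = 2, so Ȟ^1 ≅ Z/3 ⊕ Z/3
Ȟ^2 = (0 − 0) − 0 = 0, so Ȟ^2 ≅ 0


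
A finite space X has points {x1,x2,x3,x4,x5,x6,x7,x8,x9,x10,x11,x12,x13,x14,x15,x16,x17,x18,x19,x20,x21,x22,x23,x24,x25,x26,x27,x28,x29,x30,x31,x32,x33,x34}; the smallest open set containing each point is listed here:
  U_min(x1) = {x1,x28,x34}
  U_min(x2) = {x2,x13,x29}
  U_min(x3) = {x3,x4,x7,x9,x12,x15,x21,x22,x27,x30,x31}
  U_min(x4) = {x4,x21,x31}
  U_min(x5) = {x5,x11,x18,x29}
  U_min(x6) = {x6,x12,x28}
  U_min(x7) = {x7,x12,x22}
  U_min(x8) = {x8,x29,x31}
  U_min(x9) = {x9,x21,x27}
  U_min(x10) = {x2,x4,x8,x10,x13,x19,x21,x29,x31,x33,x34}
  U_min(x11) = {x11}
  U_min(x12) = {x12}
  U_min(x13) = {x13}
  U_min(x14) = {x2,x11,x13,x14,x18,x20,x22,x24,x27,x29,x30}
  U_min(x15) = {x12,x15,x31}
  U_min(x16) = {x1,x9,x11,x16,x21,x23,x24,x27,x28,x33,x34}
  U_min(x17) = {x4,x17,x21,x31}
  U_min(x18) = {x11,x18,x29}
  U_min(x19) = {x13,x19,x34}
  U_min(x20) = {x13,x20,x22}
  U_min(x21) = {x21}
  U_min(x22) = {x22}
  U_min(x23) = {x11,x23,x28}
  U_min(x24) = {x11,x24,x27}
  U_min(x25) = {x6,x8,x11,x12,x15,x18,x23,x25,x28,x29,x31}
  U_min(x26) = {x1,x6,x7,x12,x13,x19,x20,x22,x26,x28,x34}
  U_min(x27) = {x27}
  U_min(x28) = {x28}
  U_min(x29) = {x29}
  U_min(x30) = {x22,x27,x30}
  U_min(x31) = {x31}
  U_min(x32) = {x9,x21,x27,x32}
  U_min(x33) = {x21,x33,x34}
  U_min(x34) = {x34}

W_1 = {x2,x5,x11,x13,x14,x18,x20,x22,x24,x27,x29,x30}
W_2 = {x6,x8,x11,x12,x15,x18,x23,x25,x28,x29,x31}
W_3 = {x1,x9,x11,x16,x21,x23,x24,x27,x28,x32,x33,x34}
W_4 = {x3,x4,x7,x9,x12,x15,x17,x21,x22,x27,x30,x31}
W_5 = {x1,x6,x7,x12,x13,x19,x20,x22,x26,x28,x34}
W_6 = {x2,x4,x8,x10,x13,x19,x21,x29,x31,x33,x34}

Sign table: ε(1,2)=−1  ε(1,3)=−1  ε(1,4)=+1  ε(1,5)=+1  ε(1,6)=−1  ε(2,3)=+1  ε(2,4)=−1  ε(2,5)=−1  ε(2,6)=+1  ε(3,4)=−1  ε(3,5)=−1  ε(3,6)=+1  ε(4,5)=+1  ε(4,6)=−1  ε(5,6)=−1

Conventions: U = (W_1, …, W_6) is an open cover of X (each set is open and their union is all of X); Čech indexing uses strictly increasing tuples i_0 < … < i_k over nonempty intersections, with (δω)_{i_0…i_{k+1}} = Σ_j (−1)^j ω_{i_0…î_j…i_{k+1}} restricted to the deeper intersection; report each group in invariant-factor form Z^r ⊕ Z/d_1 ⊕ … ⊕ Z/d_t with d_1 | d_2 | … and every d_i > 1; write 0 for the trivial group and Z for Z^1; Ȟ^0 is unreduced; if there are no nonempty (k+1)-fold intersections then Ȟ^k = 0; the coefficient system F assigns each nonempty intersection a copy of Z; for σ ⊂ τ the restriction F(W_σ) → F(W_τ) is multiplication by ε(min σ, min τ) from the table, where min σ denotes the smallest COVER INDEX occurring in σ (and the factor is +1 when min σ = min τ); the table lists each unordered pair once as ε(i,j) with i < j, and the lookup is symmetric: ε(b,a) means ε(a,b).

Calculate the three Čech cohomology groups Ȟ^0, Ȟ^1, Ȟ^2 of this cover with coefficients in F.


nerve of the cover:
  W12={x11,x18,x29} W13={x11,x24,x27} W14={x22,x27,x30} W15={x13,x20,x22} W16={x2,x13,x29} W23={x11,x23,x28} W24={x12,x15,x31} W25={x6,x12,x28} W26={x8,x29,x31} W34={x9,x21,x27} W35={x1,x28,x34} W36={x21,x33,x34} W45={x7,x12,x22} W46={x4,x21,x31} W56={x13,x19,x34}
  W123={x11} W126={x29} W134={x27} W145={x22} W156={x13} W235={x28} W245={x12} W246={x31} W346={x21} W356={x34}
C dims 6,15,10; δ0: rk 5, SNF 1^5; δ1: rk 10, SNF 1^9·2
Ȟ^0 = (6 − 5) − 0 = 1, so Ȟ^0 ≅ Z
Ȟ^1 = (15 − 10) − 5 = 0, so Ȟ^1 ≅ 0
Ȟ^2 = (10 − 0) − 10 = 0 plus torsion [2], so Ȟ^2 ≅ Z/2

Ȟ^0 = Z; Ȟ^1 = 0; Ȟ^2 = Z/2


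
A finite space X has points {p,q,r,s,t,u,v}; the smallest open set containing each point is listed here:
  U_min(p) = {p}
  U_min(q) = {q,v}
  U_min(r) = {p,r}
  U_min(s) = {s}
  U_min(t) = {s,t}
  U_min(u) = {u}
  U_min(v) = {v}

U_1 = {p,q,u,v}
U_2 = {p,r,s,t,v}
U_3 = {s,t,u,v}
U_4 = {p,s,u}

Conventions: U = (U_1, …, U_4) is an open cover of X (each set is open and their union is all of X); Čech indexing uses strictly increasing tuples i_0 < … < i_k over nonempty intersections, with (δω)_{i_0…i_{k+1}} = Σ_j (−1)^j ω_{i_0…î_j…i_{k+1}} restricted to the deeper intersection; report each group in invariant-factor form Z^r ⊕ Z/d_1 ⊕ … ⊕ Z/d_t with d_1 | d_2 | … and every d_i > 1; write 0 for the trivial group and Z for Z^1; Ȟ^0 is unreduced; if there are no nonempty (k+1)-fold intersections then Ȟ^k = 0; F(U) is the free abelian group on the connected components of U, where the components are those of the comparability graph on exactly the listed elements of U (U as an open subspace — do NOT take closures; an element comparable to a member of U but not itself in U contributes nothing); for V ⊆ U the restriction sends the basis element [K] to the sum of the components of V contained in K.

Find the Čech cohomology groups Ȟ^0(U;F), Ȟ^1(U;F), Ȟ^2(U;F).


nonempty intersections:
  U12={p,v} U13={u,v} U14={p,u} U23={s,t,v} U24={p,s} U34={s,u}
  U123={v} U124={p} U134={u} U234={s}
components per intersection:
  U1: {p} {q,v} {u}
  U2: {p,r} {s,t} {v}
  U3: {s,t} {u} {v}
  U4: {p} {s} {u}
  U12: {p} {v}
  U13: {u} {v}
  U14: {p} {u}
  U23: {s,t} {v}
  U24: {p} {s}
  U34: {s} {u}
  U123: {v}
  U124: {p}
  U134: {u}
  U234: {s}
C dims 12,12,4; δ0: rk 8, SNF 1^8; δ1: rk 4, SNF 1^4
Ȟ^0: (12−8)−0=4 ⇒ Z^4
Ȟ^1: (12−4)−8=0 ⇒ 0
Ȟ^2: (4−0)−4=0 ⇒ 0

Ȟ^0 = Z^4, Ȟ^1 = 0, Ȟ^2 = 0


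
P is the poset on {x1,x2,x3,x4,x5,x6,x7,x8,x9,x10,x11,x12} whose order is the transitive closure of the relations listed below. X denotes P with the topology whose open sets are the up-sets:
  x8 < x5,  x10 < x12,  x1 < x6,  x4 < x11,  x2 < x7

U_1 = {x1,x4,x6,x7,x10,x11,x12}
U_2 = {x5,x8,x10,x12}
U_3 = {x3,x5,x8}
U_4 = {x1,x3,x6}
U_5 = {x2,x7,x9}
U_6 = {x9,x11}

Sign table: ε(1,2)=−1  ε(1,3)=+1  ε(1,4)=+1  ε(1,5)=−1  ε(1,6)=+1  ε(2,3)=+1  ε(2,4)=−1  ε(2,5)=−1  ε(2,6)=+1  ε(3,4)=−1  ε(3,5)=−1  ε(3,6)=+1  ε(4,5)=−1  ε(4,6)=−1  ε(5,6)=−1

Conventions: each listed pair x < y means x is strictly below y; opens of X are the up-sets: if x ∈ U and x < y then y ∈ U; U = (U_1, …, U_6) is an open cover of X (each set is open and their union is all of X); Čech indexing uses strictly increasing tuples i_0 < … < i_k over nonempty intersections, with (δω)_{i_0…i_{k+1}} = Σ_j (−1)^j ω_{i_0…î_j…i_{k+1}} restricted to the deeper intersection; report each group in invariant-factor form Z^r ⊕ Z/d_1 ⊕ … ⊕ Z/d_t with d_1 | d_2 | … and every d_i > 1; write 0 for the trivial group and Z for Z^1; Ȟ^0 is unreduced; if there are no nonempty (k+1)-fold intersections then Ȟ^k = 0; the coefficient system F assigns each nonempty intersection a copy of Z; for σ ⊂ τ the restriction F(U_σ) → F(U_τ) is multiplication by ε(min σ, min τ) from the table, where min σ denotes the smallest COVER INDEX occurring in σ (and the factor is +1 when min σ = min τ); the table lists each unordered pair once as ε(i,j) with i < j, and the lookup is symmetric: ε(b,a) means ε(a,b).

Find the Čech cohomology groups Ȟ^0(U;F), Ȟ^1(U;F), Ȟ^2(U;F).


Ȟ^0(U;F) ≅ Z; Ȟ^1(U;F) ≅ Z^2; Ȟ^2(U;F) ≅ 0

nerve simplices:
  U12={x10,x12} U14={x1,x6} U15={x7} U16={x11} U23={x5,x8} U34={x3} U56={x9}
C dims 6,7; δ0: rk 5, SNF 1^5
degree 0: 6−5−0 = 1 → Ȟ^0 ≅ Z
degree 1: 7−0−5 = 2 → Ȟ^1 ≅ Z^2
degree 2: 0−0−0 = 0 → Ȟ^2 ≅ 0


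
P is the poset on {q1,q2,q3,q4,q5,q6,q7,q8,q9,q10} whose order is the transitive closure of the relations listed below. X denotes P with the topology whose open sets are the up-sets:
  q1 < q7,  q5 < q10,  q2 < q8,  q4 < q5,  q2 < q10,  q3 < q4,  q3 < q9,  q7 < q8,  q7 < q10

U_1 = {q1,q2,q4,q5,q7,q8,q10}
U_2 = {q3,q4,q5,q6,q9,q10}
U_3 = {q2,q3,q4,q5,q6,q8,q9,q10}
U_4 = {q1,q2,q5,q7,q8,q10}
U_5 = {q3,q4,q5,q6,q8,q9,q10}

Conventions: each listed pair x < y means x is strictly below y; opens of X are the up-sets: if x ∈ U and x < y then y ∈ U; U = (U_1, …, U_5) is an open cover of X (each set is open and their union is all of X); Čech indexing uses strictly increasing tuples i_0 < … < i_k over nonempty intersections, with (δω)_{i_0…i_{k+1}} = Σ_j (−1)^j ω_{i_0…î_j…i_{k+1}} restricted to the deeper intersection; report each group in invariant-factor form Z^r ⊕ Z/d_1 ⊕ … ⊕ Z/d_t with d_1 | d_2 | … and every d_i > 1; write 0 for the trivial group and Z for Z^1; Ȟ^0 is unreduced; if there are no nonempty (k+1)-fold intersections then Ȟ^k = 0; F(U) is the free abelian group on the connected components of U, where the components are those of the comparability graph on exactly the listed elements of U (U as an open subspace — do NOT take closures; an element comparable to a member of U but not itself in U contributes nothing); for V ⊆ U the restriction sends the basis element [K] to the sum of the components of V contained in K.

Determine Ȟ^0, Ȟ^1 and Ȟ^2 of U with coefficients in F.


intersection data:
  U12={q4,q5,q10} U13={q2,q4,q5,q8,q10} U14={q1,q2,q5,q7,q8,q10} U15={q4,q5,q8,q10} U23={q3,q4,q5,q6,q9,q10} U24={q5,q10} U25={q3,q4,q5,q6,q9,q10} U34={q2,q5,q8,q10} U35={q3,q4,q5,q6,q8,q9,q10} U45={q5,q8,q10}
  U123={q4,q5,q10} U124={q5,q10} U125={q4,q5,q10} U134={q2,q5,q8,q10} U135={q4,q5,q8,q10} U145={q5,q8,q10} U234={q5,q10} U235={q3,q4,q5,q6,q9,q10} U245={q5,q10} U345={q5,q8,q10}
  U1234={q5,q10} U1235={q4,q5,q10} U1245={q5,q10} U1345={q5,q8,q10} U2345={q5,q10}
  U12345={q5,q10}
components per intersection:
  U1: {q1,q2,q4,q5,q7,q8,q10}
  U2: {q3,q4,q5,q9,q10} {q6}
  U3: {q2,q3,q4,q5,q8,q9,q10} {q6}
  U4: {q1,q2,q5,q7,q8,q10}
  U5: {q3,q4,q5,q9,q10} {q6} {q8}
  U12: {q4,q5,q10}
  U13: {q2,q4,q5,q8,q10}
  U14: {q1,q2,q5,q7,q8,q10}
  U15: {q4,q5,q10} {q8}
  U23: {q3,q4,q5,q9,q10} {q6}
  U24: {q5,q10}
  U25: {q3,q4,q5,q9,q10} {q6}
  U34: {q2,q5,q8,q10}
  U35: {q3,q4,q5,q9,q10} {q6} {q8}
  U45: {q5,q10} {q8}
  U123: {q4,q5,q10}
  U124: {q5,q10}
  U125: {q4,q5,q10}
  U134: {q2,q5,q8,q10}
  U135: {q4,q5,q10} {q8}
  U145: {q5,q10} {q8}
  U234: {q5,q10}
  U235: {q3,q4,q5,q9,q10} {q6}
  U245: {q5,q10}
  U345: {q5,q10} {q8}
  U1234: {q5,q10}
  U1235: {q4,q5,q10}
  U1245: {q5,q10}
  U1345: {q5,q10} {q8}
  U2345: {q5,q10}
  U12345: {q5,q10}
C dims 9,16,14,6; δ0: rk 7, SNF 1^7; δ1: rk 9, SNF 1^9; δ2: rk 5, SNF 1^5
Ȟ^0 = (9 − 7) − 0 = 2, so Ȟ^0 ≅ Z^2
Ȟ^1 = (16 − 9) − 7 = 0, so Ȟ^1 ≅ 0
Ȟ^2 = (14 − 5) − 9 = 0, so Ȟ^2 ≅ 0

Ȟ^0 ≅ Z^2,  Ȟ^1 ≅ 0,  Ȟ^2 ≅ 0


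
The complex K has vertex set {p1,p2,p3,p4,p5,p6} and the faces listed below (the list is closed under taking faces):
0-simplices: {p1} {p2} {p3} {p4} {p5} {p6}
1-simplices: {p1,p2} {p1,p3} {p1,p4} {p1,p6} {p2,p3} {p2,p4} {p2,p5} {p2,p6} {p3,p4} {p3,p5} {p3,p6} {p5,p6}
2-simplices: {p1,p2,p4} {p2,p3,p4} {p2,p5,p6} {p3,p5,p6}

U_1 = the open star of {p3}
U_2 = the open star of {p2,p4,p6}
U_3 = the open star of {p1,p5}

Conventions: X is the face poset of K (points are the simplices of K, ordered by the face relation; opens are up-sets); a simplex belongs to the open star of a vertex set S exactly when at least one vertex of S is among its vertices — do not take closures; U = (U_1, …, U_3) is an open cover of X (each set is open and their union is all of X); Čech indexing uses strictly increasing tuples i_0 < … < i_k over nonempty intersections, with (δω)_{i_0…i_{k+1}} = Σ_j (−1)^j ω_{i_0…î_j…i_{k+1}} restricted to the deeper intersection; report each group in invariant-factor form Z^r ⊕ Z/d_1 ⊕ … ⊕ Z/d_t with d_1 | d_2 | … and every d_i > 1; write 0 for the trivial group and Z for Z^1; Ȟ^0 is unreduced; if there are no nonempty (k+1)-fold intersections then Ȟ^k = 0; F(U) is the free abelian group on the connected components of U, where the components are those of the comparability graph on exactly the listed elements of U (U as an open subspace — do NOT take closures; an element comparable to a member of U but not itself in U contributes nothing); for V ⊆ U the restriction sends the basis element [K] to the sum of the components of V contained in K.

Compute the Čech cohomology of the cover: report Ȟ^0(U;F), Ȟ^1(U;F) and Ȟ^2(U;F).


Ȟ^0(U;F) ≅ Z, Ȟ^1(U;F) ≅ Z^3, Ȟ^2(U;F) ≅ 0

nerve of the cover:
  U1={{p3},{p1,p3},{p2,p3},{p3,p4},{p3,p5},{p3,p6},{p2,p3,p4},{p3,p5,p6}} U2={{p2},{p4},{p6},{p1,p2},{p1,p4},{p1,p6},{p2,p3},{p2,p4},{p2,p5},{p2,p6},{p3,p4},{p3,p6},{p5,p6},{p1,p2,p4},{p2,p3,p4},{p2,p5,p6},{p3,p5,p6}} U3={{p1},{p5},{p1,p2},{p1,p3},{p1,p4},{p1,p6},{p2,p5},{p3,p5},{p5,p6},{p1,p2,p4},{p2,p5,p6},{p3,p5,p6}}
  U12={{p2,p3},{p3,p4},{p3,p6},{p2,p3,p4},{p3,p5,p6}} U13={{p1,p3},{p3,p5},{p3,p5,p6}} U23={{p1,p2},{p1,p4},{p1,p6},{p2,p5},{p5,p6},{p1,p2,p4},{p2,p5,p6},{p3,p5,p6}}
  U123={{p3,p5,p6}}
components per intersection:
  U1: {{p3},{p1,p3},{p2,p3},{p3,p4},{p3,p5},{p3,p6},{p2,p3,p4},{p3,p5,p6}}
  U2: {{p2},{p4},{p6},{p1,p2},{p1,p4},{p1,p6},{p2,p3},{p2,p4},{p2,p5},{p2,p6},{p3,p4},{p3,p6},{p5,p6},{p1,p2,p4},{p2,p3,p4},{p2,p5,p6},{p3,p5,p6}}
  U3: {{p1},{p1,p2},{p1,p3},{p1,p4},{p1,p6},{p1,p2,p4}} {{p5},{p2,p5},{p3,p5},{p5,p6},{p2,p5,p6},{p3,p5,p6}}
  U12: {{p2,p3},{p3,p4},{p2,p3,p4}} {{p3,p6},{p3,p5,p6}}
  U13: {{p1,p3}} {{p3,p5},{p3,p5,p6}}
  U23: {{p1,p2},{p1,p4},{p1,p2,p4}} {{p1,p6}} {{p2,p5},{p5,p6},{p2,p5,p6},{p3,p5,p6}}
  U123: {{p3,p5,p6}}
C dims 4,7,1; δ0: rk 3, SNF 1^3; δ1: rk 1, SNF 1^1
Ȟ^0 = (4 − 3) − 0 = 1, so Ȟ^0 ≅ Z
Ȟ^1 = (7 − 1) − 3 = 3, so Ȟ^1 ≅ Z^3
Ȟ^2 = (1 − 0) − 1 = 0, so Ȟ^2 ≅ 0


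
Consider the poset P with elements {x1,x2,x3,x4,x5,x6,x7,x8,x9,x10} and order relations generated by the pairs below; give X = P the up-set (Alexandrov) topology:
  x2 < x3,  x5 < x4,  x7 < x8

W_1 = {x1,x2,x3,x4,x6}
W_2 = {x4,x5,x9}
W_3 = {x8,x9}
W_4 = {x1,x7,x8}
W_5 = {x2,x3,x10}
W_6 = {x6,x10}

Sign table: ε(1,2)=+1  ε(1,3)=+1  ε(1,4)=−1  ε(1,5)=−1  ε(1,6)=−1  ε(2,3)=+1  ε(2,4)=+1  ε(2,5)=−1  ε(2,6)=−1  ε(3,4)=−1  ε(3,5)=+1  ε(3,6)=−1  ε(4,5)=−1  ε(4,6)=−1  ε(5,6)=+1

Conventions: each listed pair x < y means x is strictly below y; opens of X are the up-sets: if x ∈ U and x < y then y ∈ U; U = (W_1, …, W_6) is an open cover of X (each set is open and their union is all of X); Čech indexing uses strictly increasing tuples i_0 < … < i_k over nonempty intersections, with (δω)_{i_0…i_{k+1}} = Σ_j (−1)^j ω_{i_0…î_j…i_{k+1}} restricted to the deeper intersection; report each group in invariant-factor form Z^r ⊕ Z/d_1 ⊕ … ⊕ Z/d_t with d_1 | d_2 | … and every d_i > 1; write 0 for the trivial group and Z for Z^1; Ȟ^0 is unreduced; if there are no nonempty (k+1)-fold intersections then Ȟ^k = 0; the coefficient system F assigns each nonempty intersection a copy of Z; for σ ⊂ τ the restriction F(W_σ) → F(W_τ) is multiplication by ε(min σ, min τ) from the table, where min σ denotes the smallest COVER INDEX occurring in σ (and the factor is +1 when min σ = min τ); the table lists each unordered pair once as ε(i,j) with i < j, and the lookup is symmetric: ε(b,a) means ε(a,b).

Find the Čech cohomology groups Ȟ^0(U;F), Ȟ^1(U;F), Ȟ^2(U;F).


Ȟ^0 = Z, Ȟ^1 = Z^2, Ȟ^2 = 0

nonempty intersections:
  W12={x4} W14={x1} W15={x2,x3} W16={x6} W23={x9} W34={x8} W56={x10}
C dims 6,7; δ0: rk 5, SNF 1^5
Ȟ^0: (6−5)−0=1 ⇒ Z
Ȟ^1: (7−0)−5=2 ⇒ Z^2
Ȟ^2: (0−0)−0=0 ⇒ 0


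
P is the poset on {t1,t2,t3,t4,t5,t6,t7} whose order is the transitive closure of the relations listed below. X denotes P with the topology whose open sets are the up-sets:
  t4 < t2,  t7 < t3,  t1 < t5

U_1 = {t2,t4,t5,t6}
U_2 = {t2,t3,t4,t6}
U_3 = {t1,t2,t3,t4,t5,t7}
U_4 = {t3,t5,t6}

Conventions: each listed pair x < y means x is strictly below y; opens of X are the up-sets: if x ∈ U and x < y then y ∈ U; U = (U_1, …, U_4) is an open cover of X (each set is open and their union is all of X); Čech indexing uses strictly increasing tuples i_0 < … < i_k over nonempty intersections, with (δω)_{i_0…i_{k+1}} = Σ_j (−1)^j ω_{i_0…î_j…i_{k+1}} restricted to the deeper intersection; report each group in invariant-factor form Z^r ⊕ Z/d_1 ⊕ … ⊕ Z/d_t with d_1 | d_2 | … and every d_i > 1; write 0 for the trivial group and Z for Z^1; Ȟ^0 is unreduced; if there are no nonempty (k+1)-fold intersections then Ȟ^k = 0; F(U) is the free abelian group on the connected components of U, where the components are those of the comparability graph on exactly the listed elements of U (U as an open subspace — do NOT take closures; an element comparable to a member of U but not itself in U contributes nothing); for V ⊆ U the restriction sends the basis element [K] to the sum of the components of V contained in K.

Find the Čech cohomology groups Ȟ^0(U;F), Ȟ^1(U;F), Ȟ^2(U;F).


intersection data:
  U12={t2,t4,t6} U13={t2,t4,t5} U14={t5,t6} U23={t2,t3,t4} U24={t3,t6} U34={t3,t5}
  U123={t2,t4} U124={t6} U134={t5} U234={t3}
components per intersection:
  U1: {t2,t4} {t5} {t6}
  U2: {t2,t4} {t3} {t6}
  U3: {t1,t5} {t2,t4} {t3,t7}
  U4: {t3} {t5} {t6}
  U12: {t2,t4} {t6}
  U13: {t2,t4} {t5}
  U14: {t5} {t6}
  U23: {t2,t4} {t3}
  U24: {t3} {t6}
  U34: {t3} {t5}
  U123: {t2,t4}
  U124: {t6}
  U134: {t5}
  U234: {t3}
C dims 12,12,4; δ0: rk 8, SNF 1^8; δ1: rk 4, SNF 1^4
Ȟ^0 = (12 − 8) − 0 = 4, so Ȟ^0 ≅ Z^4
Ȟ^1 = (12 − 4) − 8 = 0, so Ȟ^1 ≅ 0
Ȟ^2 = (4 − 0) − 4 = 0, so Ȟ^2 ≅ 0

Ȟ^0(U;F) ≅ Z^4, Ȟ^1(U;F) ≅ 0 and Ȟ^2(U;F) ≅ 0


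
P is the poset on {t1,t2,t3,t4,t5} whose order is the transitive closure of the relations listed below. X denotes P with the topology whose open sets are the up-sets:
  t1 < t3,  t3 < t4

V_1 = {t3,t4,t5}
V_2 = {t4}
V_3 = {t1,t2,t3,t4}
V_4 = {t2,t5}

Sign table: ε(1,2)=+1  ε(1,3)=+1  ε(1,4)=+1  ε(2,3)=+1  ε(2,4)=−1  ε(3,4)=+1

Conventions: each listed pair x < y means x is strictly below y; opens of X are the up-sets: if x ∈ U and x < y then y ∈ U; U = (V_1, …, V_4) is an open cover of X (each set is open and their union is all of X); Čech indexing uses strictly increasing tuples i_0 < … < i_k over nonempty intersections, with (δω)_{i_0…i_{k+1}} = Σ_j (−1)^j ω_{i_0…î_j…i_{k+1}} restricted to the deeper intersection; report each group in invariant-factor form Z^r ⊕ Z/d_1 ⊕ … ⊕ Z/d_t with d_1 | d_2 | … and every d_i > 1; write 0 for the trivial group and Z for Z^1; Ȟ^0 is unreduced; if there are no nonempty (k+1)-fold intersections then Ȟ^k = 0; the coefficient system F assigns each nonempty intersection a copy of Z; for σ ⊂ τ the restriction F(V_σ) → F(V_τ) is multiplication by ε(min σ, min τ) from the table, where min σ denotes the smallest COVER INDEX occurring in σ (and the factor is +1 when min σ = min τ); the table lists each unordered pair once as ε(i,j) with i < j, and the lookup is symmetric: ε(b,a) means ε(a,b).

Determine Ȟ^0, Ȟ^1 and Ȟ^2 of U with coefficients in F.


Ȟ^0 ≅ Z; Ȟ^1 ≅ Z; Ȟ^2 ≅ 0

nerve simplices:
  V12={t4} V13={t3,t4} V14={t5} V23={t4} V34={t2}
  V123={t4}
C dims 4,5,1; δ0: rk 3, SNF 1^3; δ1: rk 1, SNF 1^1
degree 0: 4−3−0 = 1 → Ȟ^0 ≅ Z
degree 1: 5−1−3 = 1 → Ȟ^1 ≅ Z
degree 2: 1−0−1 = 0 → Ȟ^2 ≅ 0


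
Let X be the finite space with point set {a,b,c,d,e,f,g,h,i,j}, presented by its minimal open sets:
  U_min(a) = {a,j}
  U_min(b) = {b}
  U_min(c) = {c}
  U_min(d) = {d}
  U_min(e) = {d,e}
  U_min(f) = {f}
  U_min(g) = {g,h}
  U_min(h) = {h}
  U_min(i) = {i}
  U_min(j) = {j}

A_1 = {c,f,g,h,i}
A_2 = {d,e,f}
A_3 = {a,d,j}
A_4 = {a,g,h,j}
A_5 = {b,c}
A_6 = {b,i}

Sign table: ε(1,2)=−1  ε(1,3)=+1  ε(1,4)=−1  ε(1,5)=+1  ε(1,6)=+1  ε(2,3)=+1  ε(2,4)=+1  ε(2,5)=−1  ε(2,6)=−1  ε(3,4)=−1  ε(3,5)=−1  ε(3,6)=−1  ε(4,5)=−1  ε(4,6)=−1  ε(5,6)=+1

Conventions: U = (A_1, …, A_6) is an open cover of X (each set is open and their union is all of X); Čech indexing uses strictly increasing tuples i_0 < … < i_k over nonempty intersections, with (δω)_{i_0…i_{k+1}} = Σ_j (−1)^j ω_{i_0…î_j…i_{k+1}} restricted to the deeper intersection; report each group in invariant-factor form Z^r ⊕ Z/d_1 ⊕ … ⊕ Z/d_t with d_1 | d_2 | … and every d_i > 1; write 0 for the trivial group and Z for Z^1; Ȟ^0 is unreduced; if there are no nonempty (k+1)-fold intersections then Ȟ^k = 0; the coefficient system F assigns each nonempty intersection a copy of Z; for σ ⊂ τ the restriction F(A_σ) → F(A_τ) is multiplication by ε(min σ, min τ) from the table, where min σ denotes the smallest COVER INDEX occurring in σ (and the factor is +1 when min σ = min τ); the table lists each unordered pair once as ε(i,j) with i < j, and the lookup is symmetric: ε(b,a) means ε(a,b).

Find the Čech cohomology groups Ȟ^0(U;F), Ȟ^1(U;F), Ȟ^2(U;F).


nonempty intersections:
  A12={f} A14={g,h} A15={c} A16={i} A23={d} A34={a,j} A56={b}
C dims 6,7; δ0: rk 6, SNF 1^5·2
Ȟ^0: (6−6)−0=0 ⇒ 0
Ȟ^1: (7−0)−6=1 plus torsion [2] ⇒ Z ⊕ Z/2
Ȟ^2: (0−0)−0=0 ⇒ 0

Ȟ^0(U;F) ≅ 0; Ȟ^1(U;F) ≅ Z ⊕ Z/2; Ȟ^2(U;F) ≅ 0


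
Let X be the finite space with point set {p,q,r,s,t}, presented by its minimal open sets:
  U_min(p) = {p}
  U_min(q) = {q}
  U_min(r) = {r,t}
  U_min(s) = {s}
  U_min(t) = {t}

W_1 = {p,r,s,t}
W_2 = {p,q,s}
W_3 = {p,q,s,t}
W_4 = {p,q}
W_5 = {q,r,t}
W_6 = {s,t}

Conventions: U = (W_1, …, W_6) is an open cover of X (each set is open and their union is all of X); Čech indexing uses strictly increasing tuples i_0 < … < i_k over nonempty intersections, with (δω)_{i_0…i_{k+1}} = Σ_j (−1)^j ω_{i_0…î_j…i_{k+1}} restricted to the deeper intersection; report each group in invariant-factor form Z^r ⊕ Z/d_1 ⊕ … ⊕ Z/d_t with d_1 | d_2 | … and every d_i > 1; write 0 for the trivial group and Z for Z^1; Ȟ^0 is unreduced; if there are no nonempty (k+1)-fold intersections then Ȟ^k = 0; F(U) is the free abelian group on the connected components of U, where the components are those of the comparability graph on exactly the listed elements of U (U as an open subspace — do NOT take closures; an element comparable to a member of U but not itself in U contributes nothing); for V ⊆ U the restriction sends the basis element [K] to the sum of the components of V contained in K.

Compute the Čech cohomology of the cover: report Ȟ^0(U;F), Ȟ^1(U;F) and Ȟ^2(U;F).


Ȟ^0 ≅ Z^4; Ȟ^1 ≅ 0; Ȟ^2 ≅ 0

nerve of the cover:
  W12={p,s} W13={p,s,t} W14={p} W15={r,t} W16={s,t} W23={p,q,s} W24={p,q} W25={q} W26={s} W34={p,q} W35={q,t} W36={s,t} W45={q} W56={t}
  W123={p,s} W124={p} W126={s} W134={p} W135={t} W136={s,t} W156={t} W234={p,q} W235={q} W236={s} W245={q} W345={q} W356={t}
  W1234={p} W1236={s} W1356={t} W2345={q}
components per intersection:
  W1: {p} {r,t} {s}
  W2: {p} {q} {s}
  W3: {p} {q} {s} {t}
  W4: {p} {q}
  W5: {q} {r,t}
  W6: {s} {t}
  W12: {p} {s}
  W13: {p} {s} {t}
  W14: {p}
  W15: {r,t}
  W16: {s} {t}
  W23: {p} {q} {s}
  W24: {p} {q}
  W25: {q}
  W26: {s}
  W34: {p} {q}
  W35: {q} {t}
  W36: {s} {t}
  W45: {q}
  W56: {t}
  W123: {p} {s}
  W124: {p}
  W126: {s}
  W134: {p}
  W135: {t}
  W136: {s} {t}
  W156: {t}
  W234: {p} {q}
  W235: {q}
  W236: {s}
  W245: {q}
  W345: {q}
  W356: {t}
  W1234: {p}
  W1236: {s}
  W1356: {t}
  W2345: {q}
C dims 16,24,16,4; δ0: rk 12, SNF 1^12; δ1: rk 12, SNF 1^12; δ2: rk 4, SNF 1^4
Ȟ^0 = (16 − 12) − 0 = 4, so Ȟ^0 ≅ Z^4
Ȟ^1 = (24 − 12) − 12 = 0, so Ȟ^1 ≅ 0
Ȟ^2 = (16 − 4) − 12 = 0, so Ȟ^2 ≅ 0


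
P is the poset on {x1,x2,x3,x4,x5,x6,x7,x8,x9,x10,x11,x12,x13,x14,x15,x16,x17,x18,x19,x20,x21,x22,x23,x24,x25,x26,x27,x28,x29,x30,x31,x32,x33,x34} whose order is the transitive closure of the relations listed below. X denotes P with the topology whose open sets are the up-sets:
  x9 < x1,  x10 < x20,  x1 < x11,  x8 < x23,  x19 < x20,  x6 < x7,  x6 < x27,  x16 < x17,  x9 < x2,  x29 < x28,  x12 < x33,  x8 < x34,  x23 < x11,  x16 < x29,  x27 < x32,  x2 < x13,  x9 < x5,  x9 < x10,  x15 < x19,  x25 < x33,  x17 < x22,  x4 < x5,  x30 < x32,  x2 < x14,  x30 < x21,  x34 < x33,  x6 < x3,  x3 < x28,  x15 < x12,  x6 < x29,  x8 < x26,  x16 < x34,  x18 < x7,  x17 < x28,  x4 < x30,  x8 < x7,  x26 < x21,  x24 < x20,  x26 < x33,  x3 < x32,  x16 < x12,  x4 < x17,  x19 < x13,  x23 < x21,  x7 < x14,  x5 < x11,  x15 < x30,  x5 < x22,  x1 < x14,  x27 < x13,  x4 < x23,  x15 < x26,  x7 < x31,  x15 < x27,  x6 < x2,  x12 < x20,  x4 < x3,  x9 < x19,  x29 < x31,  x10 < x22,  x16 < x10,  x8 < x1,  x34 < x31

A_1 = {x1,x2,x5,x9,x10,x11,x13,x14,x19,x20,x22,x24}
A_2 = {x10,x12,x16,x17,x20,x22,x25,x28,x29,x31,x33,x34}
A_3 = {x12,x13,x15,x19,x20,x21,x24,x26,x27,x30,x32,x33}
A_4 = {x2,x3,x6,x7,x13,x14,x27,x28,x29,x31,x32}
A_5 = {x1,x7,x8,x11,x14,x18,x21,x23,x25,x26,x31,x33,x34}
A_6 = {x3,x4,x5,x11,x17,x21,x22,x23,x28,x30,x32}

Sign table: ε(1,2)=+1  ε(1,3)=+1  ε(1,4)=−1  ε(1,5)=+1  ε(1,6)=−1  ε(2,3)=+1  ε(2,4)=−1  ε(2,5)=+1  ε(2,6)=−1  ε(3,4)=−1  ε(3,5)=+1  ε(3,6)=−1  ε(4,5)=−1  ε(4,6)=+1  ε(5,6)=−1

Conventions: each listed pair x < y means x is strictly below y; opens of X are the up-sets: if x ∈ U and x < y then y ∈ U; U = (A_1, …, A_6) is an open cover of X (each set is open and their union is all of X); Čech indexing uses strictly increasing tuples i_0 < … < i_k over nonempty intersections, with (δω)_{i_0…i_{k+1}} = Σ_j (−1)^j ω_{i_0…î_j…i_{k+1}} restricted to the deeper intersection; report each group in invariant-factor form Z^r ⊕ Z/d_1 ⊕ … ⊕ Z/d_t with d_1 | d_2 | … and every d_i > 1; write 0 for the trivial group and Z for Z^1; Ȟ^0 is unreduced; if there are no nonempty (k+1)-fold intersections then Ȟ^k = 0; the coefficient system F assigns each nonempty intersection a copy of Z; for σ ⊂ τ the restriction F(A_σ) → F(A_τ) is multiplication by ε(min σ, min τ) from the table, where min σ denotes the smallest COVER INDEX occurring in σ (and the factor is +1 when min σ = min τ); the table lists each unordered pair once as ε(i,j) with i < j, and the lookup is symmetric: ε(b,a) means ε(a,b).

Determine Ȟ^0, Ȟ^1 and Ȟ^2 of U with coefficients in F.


Ȟ^0 ≅ Z, Ȟ^1 ≅ 0 and Ȟ^2 ≅ Z/2

intersection data:
  A12={x10,x20,x22} A13={x13,x19,x20,x24} A14={x2,x13,x14} A15={x1,x11,x14} A16={x5,x11,x22} A23={x12,x20,x33} A24={x28,x29,x31} A25={x25,x31,x33,x34} A26={x17,x22,x28} A34={x13,x27,x32} A35={x21,x26,x33} A36={x21,x30,x32} A45={x7,x14,x31} A46={x3,x28,x32} A56={x11,x21,x23}
  A123={x20} A126={x22} A134={x13} A145={x14} A156={x11} A235={x33} A245={x31} A246={x28} A346={x32} A356={x21}
C dims 6,15,10; δ0: rk 5, SNF 1^5; δ1: rk 10, SNF 1^9·2
Ȟ^0 = (6 − 5) − 0 = 1, so Ȟ^0 ≅ Z
Ȟ^1 = (15 − 10) − 5 = 0, so Ȟ^1 ≅ 0
Ȟ^2 = (10 − 0) − 10 = 0 plus torsion [2], so Ȟ^2 ≅ Z/2


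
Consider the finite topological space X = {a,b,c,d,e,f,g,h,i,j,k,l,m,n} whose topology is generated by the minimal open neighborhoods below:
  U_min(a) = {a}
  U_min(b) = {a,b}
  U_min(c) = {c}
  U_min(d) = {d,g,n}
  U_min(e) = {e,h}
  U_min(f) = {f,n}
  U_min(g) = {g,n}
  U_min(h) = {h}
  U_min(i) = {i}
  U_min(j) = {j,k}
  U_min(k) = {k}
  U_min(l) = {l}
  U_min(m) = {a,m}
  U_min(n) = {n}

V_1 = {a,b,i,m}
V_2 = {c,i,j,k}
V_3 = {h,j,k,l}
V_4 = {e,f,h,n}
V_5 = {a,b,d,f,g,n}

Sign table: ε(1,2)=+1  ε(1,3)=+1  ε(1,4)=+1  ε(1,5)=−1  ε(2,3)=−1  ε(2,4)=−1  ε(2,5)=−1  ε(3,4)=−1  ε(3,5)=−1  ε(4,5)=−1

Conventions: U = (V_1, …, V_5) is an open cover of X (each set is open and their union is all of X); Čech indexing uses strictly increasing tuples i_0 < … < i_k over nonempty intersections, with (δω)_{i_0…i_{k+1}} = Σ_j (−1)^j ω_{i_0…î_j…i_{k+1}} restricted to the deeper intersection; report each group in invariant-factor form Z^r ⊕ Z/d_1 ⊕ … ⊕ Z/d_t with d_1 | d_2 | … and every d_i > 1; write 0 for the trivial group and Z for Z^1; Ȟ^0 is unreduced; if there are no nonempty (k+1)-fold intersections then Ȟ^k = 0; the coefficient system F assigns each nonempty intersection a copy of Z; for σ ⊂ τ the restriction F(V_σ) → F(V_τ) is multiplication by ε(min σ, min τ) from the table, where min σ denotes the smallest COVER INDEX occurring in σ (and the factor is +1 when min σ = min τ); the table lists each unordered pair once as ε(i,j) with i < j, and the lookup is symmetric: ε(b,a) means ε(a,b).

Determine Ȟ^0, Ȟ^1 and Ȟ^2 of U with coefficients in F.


Ȟ^0 ≅ Z; Ȟ^1 ≅ Z; Ȟ^2 ≅ 0

cover nerve:
  V12={i} V15={a,b} V23={j,k} V34={h} V45={f,n}
C dims 5,5; δ0: rk 4, SNF 1^4
Ȟ^0: (5−4)−0=1 ⇒ Z
Ȟ^1: (5−0)−4=1 ⇒ Z
Ȟ^2: (0−0)−0=0 ⇒ 0


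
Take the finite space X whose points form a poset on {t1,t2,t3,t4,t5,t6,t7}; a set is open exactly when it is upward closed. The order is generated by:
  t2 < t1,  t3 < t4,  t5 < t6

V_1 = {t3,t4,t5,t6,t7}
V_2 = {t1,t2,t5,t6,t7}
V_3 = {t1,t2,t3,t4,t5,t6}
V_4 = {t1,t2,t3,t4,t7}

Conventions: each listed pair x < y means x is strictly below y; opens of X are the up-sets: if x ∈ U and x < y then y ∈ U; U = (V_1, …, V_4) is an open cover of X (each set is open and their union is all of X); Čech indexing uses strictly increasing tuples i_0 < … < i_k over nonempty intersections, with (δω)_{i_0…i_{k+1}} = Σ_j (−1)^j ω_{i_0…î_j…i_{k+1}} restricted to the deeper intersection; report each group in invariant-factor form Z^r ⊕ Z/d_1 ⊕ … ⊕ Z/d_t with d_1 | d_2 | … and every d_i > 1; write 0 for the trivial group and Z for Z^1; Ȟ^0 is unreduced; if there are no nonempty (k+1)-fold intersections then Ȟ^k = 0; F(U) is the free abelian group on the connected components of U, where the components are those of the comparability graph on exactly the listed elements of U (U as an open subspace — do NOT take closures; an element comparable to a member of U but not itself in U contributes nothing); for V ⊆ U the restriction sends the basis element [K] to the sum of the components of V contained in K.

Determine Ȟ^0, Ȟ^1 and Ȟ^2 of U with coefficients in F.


nonempty intersections:
  V12={t5,t6,t7} V13={t3,t4,t5,t6} V14={t3,t4,t7} V23={t1,t2,t5,t6} V24={t1,t2,t7} V34={t1,t2,t3,t4}
  V123={t5,t6} V124={t7} V134={t3,t4} V234={t1,t2}
components per intersection:
  V1: {t3,t4} {t5,t6} {t7}
  V2: {t1,t2} {t5,t6} {t7}
  V3: {t1,t2} {t3,t4} {t5,t6}
  V4: {t1,t2} {t3,t4} {t7}
  V12: {t5,t6} {t7}
  V13: {t3,t4} {t5,t6}
  V14: {t3,t4} {t7}
  V23: {t1,t2} {t5,t6}
  V24: {t1,t2} {t7}
  V34: {t1,t2} {t3,t4}
  V123: {t5,t6}
  V124: {t7}
  V134: {t3,t4}
  V234: {t1,t2}
C dims 12,12,4; δ0: rk 8, SNF 1^8; δ1: rk 4, SNF 1^4
Ȟ^0: (12−8)−0=4 ⇒ Z^4
Ȟ^1: (12−4)−8=0 ⇒ 0
Ȟ^2: (4−0)−4=0 ⇒ 0

Ȟ^0 = Z^4, Ȟ^1 = 0, Ȟ^2 = 0
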